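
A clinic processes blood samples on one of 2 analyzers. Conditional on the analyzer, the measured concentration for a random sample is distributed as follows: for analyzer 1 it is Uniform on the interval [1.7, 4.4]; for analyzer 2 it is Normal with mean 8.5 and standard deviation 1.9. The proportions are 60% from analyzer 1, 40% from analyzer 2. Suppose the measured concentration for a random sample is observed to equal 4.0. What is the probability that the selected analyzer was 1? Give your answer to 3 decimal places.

0.978

Likelihoods f(4.0 | ·): 1: 0.37037; 2: 0.0127083.
Posterior ∝ prior × likelihood. Numerator for 1: 0.6·0.37037 = 0.222222.
Normalizing constant: 0.6·0.37037 + 0.4·0.0127083 = 0.227306.
P(1 | observation) = 0.222222 / 0.227306 = 0.977637.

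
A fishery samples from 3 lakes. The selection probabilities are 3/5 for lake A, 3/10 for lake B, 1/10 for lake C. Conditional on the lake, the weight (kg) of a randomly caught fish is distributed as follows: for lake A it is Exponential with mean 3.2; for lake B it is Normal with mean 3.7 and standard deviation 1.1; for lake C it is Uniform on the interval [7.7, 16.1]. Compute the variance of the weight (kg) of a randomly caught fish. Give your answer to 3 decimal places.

13.699

Per component, A: μ=3.2, E[X²]=20.48; B: μ=3.7, E[X²]=14.9; C: μ=11.9, E[X²]=147.49.
E[X] = 0.6·3.2 + 0.3·3.7 + 0.1·11.9 = 4.22.
E[X²] = 0.6·20.48 + 0.3·14.9 + 0.1·147.49 = 31.507.
Var(X) = E[X²] − (E[X])² = 31.507 − 17.8084 = 13.6986.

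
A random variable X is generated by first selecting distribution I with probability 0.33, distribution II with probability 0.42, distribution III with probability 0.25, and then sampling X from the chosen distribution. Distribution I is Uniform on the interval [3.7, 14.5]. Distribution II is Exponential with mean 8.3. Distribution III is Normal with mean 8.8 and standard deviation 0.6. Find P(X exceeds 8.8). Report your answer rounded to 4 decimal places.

Conditional on each component, P(X > 8.8): I: 0.527778; II: 0.346372; III: 0.5.
By total probability, P(X > 8.8) = 0.33·0.527778 + 0.42·0.346372 + 0.25·0.5 = 0.444643.

0.4446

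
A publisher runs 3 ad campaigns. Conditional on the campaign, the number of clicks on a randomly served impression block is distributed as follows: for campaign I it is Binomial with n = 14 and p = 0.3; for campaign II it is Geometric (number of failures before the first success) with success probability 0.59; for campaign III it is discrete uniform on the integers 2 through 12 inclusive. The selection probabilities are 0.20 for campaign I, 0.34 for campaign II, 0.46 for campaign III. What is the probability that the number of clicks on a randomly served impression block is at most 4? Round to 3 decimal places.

Conditional on each campaign, P(X ≤ 4): I: 0.584201; II: 0.988414; III: 0.272727.
By total probability, P(X ≤ 4) = 0.2·0.584201 + 0.34·0.988414 + 0.46·0.272727 = 0.578356.

0.578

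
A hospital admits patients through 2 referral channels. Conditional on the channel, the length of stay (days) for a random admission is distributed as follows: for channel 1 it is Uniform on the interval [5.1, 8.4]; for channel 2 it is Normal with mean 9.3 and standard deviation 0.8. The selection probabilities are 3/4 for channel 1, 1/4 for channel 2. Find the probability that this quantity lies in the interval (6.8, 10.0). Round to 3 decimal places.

Conditional on each channel, P(6.8 < X < 10.0): 1: 0.484848; 2: 0.808324.
By total probability, P(6.8 < X < 10.0) = 0.75·0.484848 + 0.25·0.808324 = 0.565717.

0.566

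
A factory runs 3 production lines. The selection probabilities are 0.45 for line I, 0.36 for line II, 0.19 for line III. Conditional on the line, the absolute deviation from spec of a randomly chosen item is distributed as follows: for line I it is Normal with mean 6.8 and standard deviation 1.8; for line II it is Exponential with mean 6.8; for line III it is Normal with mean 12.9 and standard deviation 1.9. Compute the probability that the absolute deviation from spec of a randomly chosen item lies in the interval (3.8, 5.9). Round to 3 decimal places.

Conditional on each line, P(3.8 < X < 5.9): I: 0.260747; II: 0.151943; III: 0.00011387.
By total probability, P(3.8 < X < 5.9) = 0.45·0.260747 + 0.36·0.151943 + 0.19·0.00011387 = 0.172057.

0.172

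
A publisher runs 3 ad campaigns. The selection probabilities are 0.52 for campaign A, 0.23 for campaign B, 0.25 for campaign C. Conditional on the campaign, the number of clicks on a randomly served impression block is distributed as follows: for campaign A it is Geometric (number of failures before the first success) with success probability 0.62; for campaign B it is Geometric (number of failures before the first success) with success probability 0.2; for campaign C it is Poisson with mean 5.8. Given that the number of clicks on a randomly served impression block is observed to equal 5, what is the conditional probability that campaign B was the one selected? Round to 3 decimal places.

0.255

Likelihoods P(X=5 | ·): A: 0.00491258; B: 0.065536; C: 0.165596.
Posterior ∝ prior × likelihood. Numerator for B: 0.23·0.065536 = 0.0150733.
Normalizing constant: 0.52·0.00491258 + 0.23·0.065536 + 0.25·0.165596 = 0.0590269.
P(B | observation) = 0.0150733 / 0.0590269 = 0.255363.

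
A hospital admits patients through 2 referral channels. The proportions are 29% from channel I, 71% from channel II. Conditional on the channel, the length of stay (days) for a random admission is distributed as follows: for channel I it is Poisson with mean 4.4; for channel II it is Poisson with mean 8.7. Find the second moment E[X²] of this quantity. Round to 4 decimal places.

66.8073

For each component E[X²] = Var + (mean)², giving I: 23.76; II: 84.39.
Overall E[X²] = 0.29·23.76 + 0.71·84.39 = 66.8073.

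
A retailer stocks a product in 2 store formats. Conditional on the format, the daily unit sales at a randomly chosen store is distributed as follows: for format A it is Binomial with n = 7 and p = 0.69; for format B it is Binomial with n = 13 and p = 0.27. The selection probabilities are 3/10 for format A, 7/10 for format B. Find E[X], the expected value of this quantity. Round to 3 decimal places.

3.906

Component means — A: 4.83; B: 3.51.
E[X] = 0.3·4.83 + 0.7·3.51 = 3.906.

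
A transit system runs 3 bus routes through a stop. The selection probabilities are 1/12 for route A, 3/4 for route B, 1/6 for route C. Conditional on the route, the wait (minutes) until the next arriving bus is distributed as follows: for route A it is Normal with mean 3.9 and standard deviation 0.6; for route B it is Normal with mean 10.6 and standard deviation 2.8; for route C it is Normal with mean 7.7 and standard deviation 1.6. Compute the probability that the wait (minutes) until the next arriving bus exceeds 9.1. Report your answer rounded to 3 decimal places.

Conditional on each route, P(X > 9.1): A: 0; B: 0.703922; C: 0.190787.
By total probability, P(X > 9.1) = 0.0833333·0 + 0.75·0.703922 + 0.166667·0.190787 = 0.559739.

0.560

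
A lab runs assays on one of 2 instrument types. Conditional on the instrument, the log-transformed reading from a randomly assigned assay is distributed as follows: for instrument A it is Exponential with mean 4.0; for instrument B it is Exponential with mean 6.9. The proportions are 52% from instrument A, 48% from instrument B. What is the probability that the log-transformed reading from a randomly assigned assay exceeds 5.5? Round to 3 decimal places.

0.348

Conditional on each instrument, P(X > 5.5): A: 0.25284; B: 0.450633.
By total probability, P(X > 5.5) = 0.52·0.25284 + 0.48·0.450633 = 0.347781.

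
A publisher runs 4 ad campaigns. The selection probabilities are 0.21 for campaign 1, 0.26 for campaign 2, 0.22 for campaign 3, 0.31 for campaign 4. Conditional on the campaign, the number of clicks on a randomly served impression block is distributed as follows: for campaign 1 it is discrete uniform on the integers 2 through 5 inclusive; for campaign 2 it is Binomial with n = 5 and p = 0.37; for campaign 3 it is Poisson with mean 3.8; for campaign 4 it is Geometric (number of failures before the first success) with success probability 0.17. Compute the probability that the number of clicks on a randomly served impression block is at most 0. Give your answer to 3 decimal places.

Conditional on each campaign, P(X ≤ 0): 1: 0; 2: 0.0992437; 3: 0.0223708; 4: 0.17.
By total probability, P(X ≤ 0) = 0.21·0 + 0.26·0.0992437 + 0.22·0.0223708 + 0.31·0.17 = 0.0834249.

0.083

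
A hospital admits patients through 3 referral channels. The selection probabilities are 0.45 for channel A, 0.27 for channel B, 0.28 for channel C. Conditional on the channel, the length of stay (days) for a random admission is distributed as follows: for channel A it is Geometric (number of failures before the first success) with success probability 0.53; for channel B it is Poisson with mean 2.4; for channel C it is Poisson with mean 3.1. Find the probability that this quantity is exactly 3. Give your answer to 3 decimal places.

Conditional on each channel, P(X = 3): A: 0.0550262; B: 0.209014; C: 0.223677.
By total probability, P(X = 3) = 0.45·0.0550262 + 0.27·0.209014 + 0.28·0.223677 = 0.143825.

0.144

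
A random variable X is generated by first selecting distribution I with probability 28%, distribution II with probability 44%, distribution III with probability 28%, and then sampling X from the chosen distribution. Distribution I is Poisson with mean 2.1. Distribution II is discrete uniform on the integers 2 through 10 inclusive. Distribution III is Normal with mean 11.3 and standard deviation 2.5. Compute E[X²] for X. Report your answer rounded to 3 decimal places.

58.099

For each component E[X²] = Var + (mean)², giving I: 6.51; II: 42.6667; III: 133.94.
Overall E[X²] = 0.28·6.51 + 0.44·42.6667 + 0.28·133.94 = 58.0993.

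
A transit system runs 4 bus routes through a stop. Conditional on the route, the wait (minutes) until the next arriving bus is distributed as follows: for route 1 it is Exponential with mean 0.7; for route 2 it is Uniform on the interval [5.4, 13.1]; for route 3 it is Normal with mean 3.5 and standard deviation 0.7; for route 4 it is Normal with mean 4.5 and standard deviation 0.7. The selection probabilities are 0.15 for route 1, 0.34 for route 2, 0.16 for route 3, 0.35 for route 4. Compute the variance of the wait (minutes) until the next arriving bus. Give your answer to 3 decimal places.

11.217

Per component, 1: μ=0.7, E[X²]=0.98; 2: μ=9.25, E[X²]=90.5033; 3: μ=3.5, E[X²]=12.74; 4: μ=4.5, E[X²]=20.74.
E[X] = 0.15·0.7 + 0.34·9.25 + 0.16·3.5 + 0.35·4.5 = 5.385.
E[X²] = 0.15·0.98 + 0.34·90.5033 + 0.16·12.74 + 0.35·20.74 = 40.2155.
Var(X) = E[X²] − (E[X])² = 40.2155 − 28.9982 = 11.2173.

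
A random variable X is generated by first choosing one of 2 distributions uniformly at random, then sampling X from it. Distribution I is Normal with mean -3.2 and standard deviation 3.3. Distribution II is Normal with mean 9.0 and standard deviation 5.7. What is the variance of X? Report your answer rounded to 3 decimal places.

58.900

Per component, I: μ=-3.2, E[X²]=21.13; II: μ=9, E[X²]=113.49.
E[X] = 0.5·-3.2 + 0.5·9 = 2.9.
E[X²] = 0.5·21.13 + 0.5·113.49 = 67.31.
Var(X) = E[X²] − (E[X])² = 67.31 − 8.41 = 58.9.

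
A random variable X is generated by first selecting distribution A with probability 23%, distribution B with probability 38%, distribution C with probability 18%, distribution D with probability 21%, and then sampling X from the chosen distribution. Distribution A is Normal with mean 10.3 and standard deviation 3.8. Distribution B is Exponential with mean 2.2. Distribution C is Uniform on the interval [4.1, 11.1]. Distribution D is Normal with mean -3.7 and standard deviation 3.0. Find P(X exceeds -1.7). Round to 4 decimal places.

Conditional on each component, P(X > -1.7): A: 0.999205; B: 1; C: 1; D: 0.252493.
By total probability, P(X > -1.7) = 0.23·0.999205 + 0.38·1 + 0.18·1 + 0.21·0.252493 = 0.842841.

0.8428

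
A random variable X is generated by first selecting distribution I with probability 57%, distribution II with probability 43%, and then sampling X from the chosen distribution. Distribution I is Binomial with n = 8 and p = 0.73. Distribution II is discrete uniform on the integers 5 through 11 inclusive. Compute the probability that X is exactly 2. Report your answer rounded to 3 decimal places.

0.003

Conditional on each component, P(X = 2): I: 0.00578078; II: 0.
By total probability, P(X = 2) = 0.57·0.00578078 + 0.43·0 = 0.00329504.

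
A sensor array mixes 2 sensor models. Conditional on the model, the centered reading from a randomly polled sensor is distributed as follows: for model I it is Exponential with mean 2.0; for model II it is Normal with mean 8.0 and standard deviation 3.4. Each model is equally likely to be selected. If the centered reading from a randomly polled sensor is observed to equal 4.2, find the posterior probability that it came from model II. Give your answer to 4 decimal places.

0.5065

Likelihoods f(4.2 | ·): I: 0.0612282; II: 0.0628326.
Posterior ∝ prior × likelihood. Numerator for II: 0.5·0.0628326 = 0.0314163.
Normalizing constant: 0.5·0.0612282 + 0.5·0.0628326 = 0.0620304.
P(II | observation) = 0.0314163 / 0.0620304 = 0.506466.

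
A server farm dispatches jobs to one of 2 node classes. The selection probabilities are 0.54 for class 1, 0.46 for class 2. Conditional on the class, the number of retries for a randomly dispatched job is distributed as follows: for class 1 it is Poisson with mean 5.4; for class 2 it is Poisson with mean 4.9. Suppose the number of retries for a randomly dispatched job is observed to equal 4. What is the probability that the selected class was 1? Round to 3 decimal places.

0.512

Likelihoods P(X=4 | ·): 1: 0.16002; 2: 0.178867.
Posterior ∝ prior × likelihood. Numerator for 1: 0.54·0.16002 = 0.0864107.
Normalizing constant: 0.54·0.16002 + 0.46·0.178867 = 0.168689.
P(1 | observation) = 0.0864107 / 0.168689 = 0.512247.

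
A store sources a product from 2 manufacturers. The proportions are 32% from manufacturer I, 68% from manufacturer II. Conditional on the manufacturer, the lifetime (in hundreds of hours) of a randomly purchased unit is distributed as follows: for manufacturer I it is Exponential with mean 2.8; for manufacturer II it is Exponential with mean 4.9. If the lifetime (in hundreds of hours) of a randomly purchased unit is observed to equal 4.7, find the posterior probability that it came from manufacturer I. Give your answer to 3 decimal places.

0.286

Likelihoods f(4.7 | ·): I: 0.0666573; II: 0.0782052.
Posterior ∝ prior × likelihood. Numerator for I: 0.32·0.0666573 = 0.0213303.
Normalizing constant: 0.32·0.0666573 + 0.68·0.0782052 = 0.0745099.
P(I | observation) = 0.0213303 / 0.0745099 = 0.286275.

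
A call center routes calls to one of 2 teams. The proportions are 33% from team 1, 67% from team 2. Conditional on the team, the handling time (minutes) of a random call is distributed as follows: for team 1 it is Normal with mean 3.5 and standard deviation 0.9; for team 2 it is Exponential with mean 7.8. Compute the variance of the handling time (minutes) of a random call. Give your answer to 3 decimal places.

45.118

Per component, 1: μ=3.5, E[X²]=13.06; 2: μ=7.8, E[X²]=121.68.
E[X] = 0.33·3.5 + 0.67·7.8 = 6.381.
E[X²] = 0.33·13.06 + 0.67·121.68 = 85.8354.
Var(X) = E[X²] − (E[X])² = 85.8354 − 40.7172 = 45.1182.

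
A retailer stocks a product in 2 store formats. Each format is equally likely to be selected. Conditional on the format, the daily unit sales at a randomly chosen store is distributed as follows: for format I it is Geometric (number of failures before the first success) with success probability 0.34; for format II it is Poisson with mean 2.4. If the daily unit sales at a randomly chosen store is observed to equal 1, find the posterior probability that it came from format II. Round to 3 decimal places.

Likelihoods P(X=1 | ·): I: 0.2244; II: 0.217723.
Posterior ∝ prior × likelihood. Numerator for II: 0.5·0.217723 = 0.108862.
Normalizing constant: 0.5·0.2244 + 0.5·0.217723 = 0.221062.
P(II | observation) = 0.108862 / 0.221062 = 0.492449.

0.492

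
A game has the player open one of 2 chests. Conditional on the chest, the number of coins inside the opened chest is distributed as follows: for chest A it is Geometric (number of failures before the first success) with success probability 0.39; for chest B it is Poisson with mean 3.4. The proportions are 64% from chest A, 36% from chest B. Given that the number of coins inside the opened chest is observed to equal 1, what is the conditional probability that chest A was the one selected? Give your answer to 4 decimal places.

0.7885

Likelihoods P(X=1 | ·): A: 0.2379; B: 0.113469.
Posterior ∝ prior × likelihood. Numerator for A: 0.64·0.2379 = 0.152256.
Normalizing constant: 0.64·0.2379 + 0.36·0.113469 = 0.193105.
P(A | observation) = 0.152256 / 0.193105 = 0.788463.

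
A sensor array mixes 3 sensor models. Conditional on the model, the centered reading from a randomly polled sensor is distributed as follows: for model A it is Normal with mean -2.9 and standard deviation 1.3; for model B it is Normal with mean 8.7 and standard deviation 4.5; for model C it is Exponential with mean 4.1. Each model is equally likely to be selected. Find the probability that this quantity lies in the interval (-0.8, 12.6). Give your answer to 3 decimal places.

0.599

Conditional on each model, P(-0.8 < X < 12.6): A: 0.0531137; B: 0.789556; C: 0.953726.
By total probability, P(-0.8 < X < 12.6) = 0.333333·0.0531137 + 0.333333·0.789556 + 0.333333·0.953726 = 0.598799.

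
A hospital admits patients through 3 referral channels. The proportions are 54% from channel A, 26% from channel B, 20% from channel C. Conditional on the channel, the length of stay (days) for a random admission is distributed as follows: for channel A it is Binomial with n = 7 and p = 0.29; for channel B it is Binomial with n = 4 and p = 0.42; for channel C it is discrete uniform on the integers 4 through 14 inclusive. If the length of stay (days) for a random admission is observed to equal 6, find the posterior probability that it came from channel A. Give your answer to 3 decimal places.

Likelihoods P(X=6 | ·): A: 0.00295627; B: 0; C: 0.0909091.
Posterior ∝ prior × likelihood. Numerator for A: 0.54·0.00295627 = 0.00159639.
Normalizing constant: 0.54·0.00295627 + 0.26·0 + 0.2·0.0909091 = 0.0197782.
P(A | observation) = 0.00159639 / 0.0197782 = 0.0807144.

0.081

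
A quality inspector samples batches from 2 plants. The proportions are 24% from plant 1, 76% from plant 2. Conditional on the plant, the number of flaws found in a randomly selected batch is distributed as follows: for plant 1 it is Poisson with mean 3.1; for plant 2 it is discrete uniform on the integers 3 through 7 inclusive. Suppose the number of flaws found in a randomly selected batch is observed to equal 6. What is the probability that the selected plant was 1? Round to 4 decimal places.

Likelihoods P(X=6 | ·): 1: 0.0555296; 2: 0.2.
Posterior ∝ prior × likelihood. Numerator for 1: 0.24·0.0555296 = 0.0133271.
Normalizing constant: 0.24·0.0555296 + 0.76·0.2 = 0.165327.
P(1 | observation) = 0.0133271 / 0.165327 = 0.0806106.

0.0806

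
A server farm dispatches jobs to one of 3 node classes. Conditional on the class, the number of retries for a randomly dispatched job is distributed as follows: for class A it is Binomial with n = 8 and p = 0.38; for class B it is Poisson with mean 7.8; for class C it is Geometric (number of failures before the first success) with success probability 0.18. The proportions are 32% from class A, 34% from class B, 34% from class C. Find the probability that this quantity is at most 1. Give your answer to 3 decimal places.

0.154

Conditional on each class, P(X ≤ 1): A: 0.128891; B: 0.00360567; C: 0.3276.
By total probability, P(X ≤ 1) = 0.32·0.128891 + 0.34·0.00360567 + 0.34·0.3276 = 0.153855.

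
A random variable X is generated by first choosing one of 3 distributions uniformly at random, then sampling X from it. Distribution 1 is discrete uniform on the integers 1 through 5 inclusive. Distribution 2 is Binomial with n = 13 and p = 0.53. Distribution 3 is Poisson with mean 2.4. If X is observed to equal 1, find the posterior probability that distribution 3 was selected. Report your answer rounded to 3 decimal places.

0.520

Likelihoods P(X=1 | ·): 1: 0.2; 2: 0.000800559; 3: 0.217723.
Posterior ∝ prior × likelihood. Numerator for 3: 0.333333·0.217723 = 0.0725744.
Normalizing constant: 0.333333·0.2 + 0.333333·0.000800559 + 0.333333·0.217723 = 0.139508.
P(3 | observation) = 0.0725744 / 0.139508 = 0.520217.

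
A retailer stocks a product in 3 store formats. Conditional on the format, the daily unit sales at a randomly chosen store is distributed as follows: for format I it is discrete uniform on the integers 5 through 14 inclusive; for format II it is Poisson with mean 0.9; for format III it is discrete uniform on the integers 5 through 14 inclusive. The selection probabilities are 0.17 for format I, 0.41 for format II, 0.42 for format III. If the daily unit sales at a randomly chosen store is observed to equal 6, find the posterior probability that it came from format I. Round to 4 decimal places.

0.2875

Likelihoods P(X=6 | ·): I: 0.1; II: 0.000300094; III: 0.1.
Posterior ∝ prior × likelihood. Numerator for I: 0.17·0.1 = 0.017.
Normalizing constant: 0.17·0.1 + 0.41·0.000300094 + 0.42·0.1 = 0.059123.
P(I | observation) = 0.017 / 0.059123 = 0.287536.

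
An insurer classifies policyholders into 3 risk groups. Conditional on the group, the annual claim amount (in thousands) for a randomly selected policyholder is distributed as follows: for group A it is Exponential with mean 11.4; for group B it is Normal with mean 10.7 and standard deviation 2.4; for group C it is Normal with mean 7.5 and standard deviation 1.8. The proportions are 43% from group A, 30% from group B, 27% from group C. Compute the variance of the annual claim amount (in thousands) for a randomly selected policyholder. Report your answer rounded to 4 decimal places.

Per component, A: μ=11.4, E[X²]=259.92; B: μ=10.7, E[X²]=120.25; C: μ=7.5, E[X²]=59.49.
E[X] = 0.43·11.4 + 0.3·10.7 + 0.27·7.5 = 10.137.
E[X²] = 0.43·259.92 + 0.3·120.25 + 0.27·59.49 = 163.903.
Var(X) = E[X²] − (E[X])² = 163.903 − 102.759 = 61.1441.

61.1441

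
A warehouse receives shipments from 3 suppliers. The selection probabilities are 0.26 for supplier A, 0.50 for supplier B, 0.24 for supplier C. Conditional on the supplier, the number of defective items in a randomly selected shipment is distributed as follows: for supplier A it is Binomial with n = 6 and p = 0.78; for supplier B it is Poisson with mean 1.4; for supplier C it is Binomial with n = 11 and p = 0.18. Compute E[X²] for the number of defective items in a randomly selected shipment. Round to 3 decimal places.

8.973

For each component E[X²] = Var + (mean)², giving A: 22.932; B: 3.36; C: 5.544.
Overall E[X²] = 0.26·22.932 + 0.5·3.36 + 0.24·5.544 = 8.97288.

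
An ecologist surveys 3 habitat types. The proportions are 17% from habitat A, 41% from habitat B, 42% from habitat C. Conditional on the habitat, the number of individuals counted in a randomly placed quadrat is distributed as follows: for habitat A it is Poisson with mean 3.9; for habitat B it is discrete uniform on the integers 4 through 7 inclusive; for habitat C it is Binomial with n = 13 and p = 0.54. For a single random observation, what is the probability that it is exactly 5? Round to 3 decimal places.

0.178

Conditional on each habitat, P(X = 5): A: 0.152193; B: 0.25; C: 0.11847.
By total probability, P(X = 5) = 0.17·0.152193 + 0.41·0.25 + 0.42·0.11847 = 0.17813.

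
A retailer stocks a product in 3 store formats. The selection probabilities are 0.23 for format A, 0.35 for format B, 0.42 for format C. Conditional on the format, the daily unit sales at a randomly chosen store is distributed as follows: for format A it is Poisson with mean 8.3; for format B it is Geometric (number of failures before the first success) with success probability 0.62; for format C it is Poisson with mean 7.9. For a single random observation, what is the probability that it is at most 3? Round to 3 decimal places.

0.370

Conditional on each format, P(X ≤ 3): A: 0.0345545; B: 0.979149; C: 0.0453338.
By total probability, P(X ≤ 3) = 0.23·0.0345545 + 0.35·0.979149 + 0.42·0.0453338 = 0.36969.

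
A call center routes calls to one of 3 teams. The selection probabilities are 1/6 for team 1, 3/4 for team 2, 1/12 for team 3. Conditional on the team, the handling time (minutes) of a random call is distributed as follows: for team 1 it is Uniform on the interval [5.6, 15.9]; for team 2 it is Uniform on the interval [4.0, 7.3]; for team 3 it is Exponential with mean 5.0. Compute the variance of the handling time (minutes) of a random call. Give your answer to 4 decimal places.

Per component, 1: μ=10.75, E[X²]=124.403; 2: μ=5.65, E[X²]=32.83; 3: μ=5, E[X²]=50.
E[X] = 0.166667·10.75 + 0.75·5.65 + 0.0833333·5 = 6.44583.
E[X²] = 0.166667·124.403 + 0.75·32.83 + 0.0833333·50 = 49.5231.
Var(X) = E[X²] − (E[X])² = 49.5231 − 41.5488 = 7.97429.

7.9743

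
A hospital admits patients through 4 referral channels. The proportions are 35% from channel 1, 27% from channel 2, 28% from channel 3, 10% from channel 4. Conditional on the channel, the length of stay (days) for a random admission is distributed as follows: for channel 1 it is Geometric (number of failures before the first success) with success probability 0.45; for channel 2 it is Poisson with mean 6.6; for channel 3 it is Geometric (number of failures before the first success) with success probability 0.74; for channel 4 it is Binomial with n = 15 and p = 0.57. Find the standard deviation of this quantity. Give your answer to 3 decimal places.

Per component, 1: μ=1.22222, E[X²]=4.20988; 2: μ=6.6, E[X²]=50.16; 3: μ=0.351351, E[X²]=0.598247; 4: μ=8.55, E[X²]=76.779.
E[X] = 0.35·1.22222 + 0.27·6.6 + 0.28·0.351351 + 0.1·8.55 = 3.16316.
E[X²] = 0.35·4.20988 + 0.27·50.16 + 0.28·0.598247 + 0.1·76.779 = 22.8621.
Var(X) = E[X²] − (E[X])² = 22.8621 − 10.0056 = 12.8565.
SD(X) = √12.8565 = 3.5856.

3.586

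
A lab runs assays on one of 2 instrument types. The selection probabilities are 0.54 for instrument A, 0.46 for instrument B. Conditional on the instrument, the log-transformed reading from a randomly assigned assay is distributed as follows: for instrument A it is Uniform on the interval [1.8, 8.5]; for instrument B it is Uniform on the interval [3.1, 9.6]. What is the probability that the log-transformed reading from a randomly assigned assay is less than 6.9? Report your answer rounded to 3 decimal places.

Conditional on each instrument, P(X < 6.9): A: 0.761194; B: 0.584615.
By total probability, P(X < 6.9) = 0.54·0.761194 + 0.46·0.584615 = 0.679968.

0.680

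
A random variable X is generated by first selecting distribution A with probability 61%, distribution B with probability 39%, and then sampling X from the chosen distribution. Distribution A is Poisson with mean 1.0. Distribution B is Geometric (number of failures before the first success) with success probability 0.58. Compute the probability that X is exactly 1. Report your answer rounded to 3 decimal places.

0.319

Conditional on each component, P(X = 1): A: 0.367879; B: 0.2436.
By total probability, P(X = 1) = 0.61·0.367879 + 0.39·0.2436 = 0.31941.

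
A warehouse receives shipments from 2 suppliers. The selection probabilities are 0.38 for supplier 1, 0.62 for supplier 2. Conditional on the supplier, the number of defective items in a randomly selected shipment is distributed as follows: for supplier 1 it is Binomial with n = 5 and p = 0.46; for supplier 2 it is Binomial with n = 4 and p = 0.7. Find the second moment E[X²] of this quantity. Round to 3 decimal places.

7.864

For each component E[X²] = Var + (mean)², giving 1: 6.532; 2: 8.68.
Overall E[X²] = 0.38·6.532 + 0.62·8.68 = 7.86376.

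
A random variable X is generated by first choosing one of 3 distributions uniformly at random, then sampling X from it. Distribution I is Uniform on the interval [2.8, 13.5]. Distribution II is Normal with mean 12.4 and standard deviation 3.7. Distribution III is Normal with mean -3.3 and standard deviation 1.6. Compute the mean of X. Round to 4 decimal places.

5.7500

Component means — I: 8.15; II: 12.4; III: -3.3.
E[X] = 0.333333·8.15 + 0.333333·12.4 + 0.333333·-3.3 = 5.75.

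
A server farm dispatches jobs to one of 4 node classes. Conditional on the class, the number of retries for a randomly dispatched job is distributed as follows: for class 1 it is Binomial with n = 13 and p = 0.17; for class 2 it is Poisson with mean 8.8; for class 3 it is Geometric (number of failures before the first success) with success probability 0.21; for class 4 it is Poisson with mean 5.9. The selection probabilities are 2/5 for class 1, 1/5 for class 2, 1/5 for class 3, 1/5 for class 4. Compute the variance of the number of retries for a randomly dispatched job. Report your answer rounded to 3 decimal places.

13.547

Per component, 1: μ=2.21, E[X²]=6.7184; 2: μ=8.8, E[X²]=86.24; 3: μ=3.7619, E[X²]=32.0658; 4: μ=5.9, E[X²]=40.71.
E[X] = 0.4·2.21 + 0.2·8.8 + 0.2·3.7619 + 0.2·5.9 = 4.57638.
E[X²] = 0.4·6.7184 + 0.2·86.24 + 0.2·32.0658 + 0.2·40.71 = 34.4905.
Var(X) = E[X²] − (E[X])² = 34.4905 − 20.9433 = 13.5472.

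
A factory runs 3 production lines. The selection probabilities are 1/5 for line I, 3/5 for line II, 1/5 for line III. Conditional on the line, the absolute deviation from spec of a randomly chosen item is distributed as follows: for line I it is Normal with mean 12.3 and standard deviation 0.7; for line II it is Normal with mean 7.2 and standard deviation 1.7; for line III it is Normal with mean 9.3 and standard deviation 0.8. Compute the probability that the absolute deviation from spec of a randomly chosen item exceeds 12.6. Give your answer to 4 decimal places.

Conditional on each line, P(X > 12.6): I: 0.334118; II: 0.000745395; III: 1.85367e-05.
By total probability, P(X > 12.6) = 0.2·0.334118 + 0.6·0.000745395 + 0.2·1.85367e-05 = 0.0672745.

0.0673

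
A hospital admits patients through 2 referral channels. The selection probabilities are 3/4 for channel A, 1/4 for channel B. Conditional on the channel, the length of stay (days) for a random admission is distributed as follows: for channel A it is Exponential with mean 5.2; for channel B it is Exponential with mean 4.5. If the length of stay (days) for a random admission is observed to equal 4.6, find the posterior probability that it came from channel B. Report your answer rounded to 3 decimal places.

Likelihoods f(4.6 | ·): A: 0.0793986; B: 0.0799543.
Posterior ∝ prior × likelihood. Numerator for B: 0.25·0.0799543 = 0.0199886.
Normalizing constant: 0.75·0.0793986 + 0.25·0.0799543 = 0.0795376.
P(B | observation) = 0.0199886 / 0.0795376 = 0.25131.

0.251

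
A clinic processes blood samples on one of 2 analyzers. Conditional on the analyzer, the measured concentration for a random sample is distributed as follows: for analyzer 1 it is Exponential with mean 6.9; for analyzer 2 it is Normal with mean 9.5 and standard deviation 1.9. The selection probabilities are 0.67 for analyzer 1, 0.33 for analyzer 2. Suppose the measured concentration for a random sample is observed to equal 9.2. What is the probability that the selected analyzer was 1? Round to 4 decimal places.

0.2722

Likelihoods f(9.2 | ·): 1: 0.0382025; 2: 0.207369.
Posterior ∝ prior × likelihood. Numerator for 1: 0.67·0.0382025 = 0.0255957.
Normalizing constant: 0.67·0.0382025 + 0.33·0.207369 = 0.0940273.
P(1 | observation) = 0.0255957 / 0.0940273 = 0.272215.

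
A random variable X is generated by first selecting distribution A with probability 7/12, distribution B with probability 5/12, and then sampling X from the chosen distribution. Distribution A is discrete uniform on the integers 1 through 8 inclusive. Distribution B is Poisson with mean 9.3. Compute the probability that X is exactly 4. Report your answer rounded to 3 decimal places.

0.085

Conditional on each component, P(X = 4): A: 0.125; B: 0.0284959.
By total probability, P(X = 4) = 0.583333·0.125 + 0.416667·0.0284959 = 0.0847899.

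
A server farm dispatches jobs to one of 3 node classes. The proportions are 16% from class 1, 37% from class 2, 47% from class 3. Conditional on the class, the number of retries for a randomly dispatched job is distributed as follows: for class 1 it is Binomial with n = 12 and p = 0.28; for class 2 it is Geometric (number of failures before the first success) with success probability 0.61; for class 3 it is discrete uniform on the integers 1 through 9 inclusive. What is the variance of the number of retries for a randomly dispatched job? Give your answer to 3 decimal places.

Per component, 1: μ=3.36, E[X²]=13.7088; 2: μ=0.639344, E[X²]=1.45687; 3: μ=5, E[X²]=31.6667.
E[X] = 0.16·3.36 + 0.37·0.639344 + 0.47·5 = 3.12416.
E[X²] = 0.16·13.7088 + 0.37·1.45687 + 0.47·31.6667 = 17.6158.
Var(X) = E[X²] − (E[X])² = 17.6158 − 9.76036 = 7.85542.

7.855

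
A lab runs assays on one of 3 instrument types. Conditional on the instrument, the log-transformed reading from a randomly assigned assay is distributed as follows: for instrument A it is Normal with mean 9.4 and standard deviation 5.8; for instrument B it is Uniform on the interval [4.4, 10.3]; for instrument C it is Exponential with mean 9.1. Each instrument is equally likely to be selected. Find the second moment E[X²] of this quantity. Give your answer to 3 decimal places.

For each component E[X²] = Var + (mean)², giving A: 122; B: 56.9233; C: 165.62.
Overall E[X²] = 0.333333·122 + 0.333333·56.9233 + 0.333333·165.62 = 114.848.

114.848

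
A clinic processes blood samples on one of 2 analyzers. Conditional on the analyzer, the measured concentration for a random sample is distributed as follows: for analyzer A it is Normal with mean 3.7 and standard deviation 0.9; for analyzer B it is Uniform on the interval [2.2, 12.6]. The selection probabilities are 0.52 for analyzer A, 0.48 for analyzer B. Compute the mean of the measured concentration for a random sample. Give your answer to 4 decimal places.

Component means — A: 3.7; B: 7.4.
E[X] = 0.52·3.7 + 0.48·7.4 = 5.476.

5.4760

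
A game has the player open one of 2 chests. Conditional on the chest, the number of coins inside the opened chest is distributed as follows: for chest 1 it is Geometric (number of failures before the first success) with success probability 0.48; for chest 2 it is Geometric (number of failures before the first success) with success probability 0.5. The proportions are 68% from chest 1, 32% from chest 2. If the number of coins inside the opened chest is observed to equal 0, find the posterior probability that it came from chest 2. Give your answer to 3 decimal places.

Likelihoods P(X=0 | ·): 1: 0.48; 2: 0.5.
Posterior ∝ prior × likelihood. Numerator for 2: 0.32·0.5 = 0.16.
Normalizing constant: 0.68·0.48 + 0.32·0.5 = 0.4864.
P(2 | observation) = 0.16 / 0.4864 = 0.328947.

0.329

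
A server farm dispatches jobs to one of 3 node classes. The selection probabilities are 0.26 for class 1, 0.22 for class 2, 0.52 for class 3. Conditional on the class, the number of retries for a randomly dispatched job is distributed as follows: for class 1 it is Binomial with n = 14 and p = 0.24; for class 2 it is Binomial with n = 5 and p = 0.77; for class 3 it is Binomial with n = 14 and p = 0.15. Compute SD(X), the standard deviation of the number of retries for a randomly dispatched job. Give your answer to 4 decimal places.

1.5381

Per component, 1: μ=3.36, E[X²]=13.8432; 2: μ=3.85, E[X²]=15.708; 3: μ=2.1, E[X²]=6.195.
E[X] = 0.26·3.36 + 0.22·3.85 + 0.52·2.1 = 2.8126.
E[X²] = 0.26·13.8432 + 0.22·15.708 + 0.52·6.195 = 10.2764.
Var(X) = E[X²] − (E[X])² = 10.2764 − 7.91072 = 2.36567.
SD(X) = √2.36567 = 1.53807.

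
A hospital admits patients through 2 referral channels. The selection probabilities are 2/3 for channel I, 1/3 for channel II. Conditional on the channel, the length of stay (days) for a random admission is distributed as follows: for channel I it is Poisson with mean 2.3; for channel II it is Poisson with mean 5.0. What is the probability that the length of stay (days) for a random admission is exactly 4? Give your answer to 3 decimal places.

0.136

Conditional on each channel, P(X = 4): I: 0.116902; II: 0.175467.
By total probability, P(X = 4) = 0.666667·0.116902 + 0.333333·0.175467 = 0.136424.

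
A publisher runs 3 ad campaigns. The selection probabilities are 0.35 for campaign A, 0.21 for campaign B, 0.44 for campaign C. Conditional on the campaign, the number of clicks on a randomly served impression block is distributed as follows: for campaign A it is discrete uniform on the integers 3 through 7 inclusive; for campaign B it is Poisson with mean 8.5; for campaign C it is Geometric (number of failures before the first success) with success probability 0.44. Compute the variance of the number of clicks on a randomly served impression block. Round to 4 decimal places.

Per component, A: μ=5, E[X²]=27; B: μ=8.5, E[X²]=80.75; C: μ=1.27273, E[X²]=4.5124.
E[X] = 0.35·5 + 0.21·8.5 + 0.44·1.27273 = 4.095.
E[X²] = 0.35·27 + 0.21·80.75 + 0.44·4.5124 = 28.393.
Var(X) = E[X²] − (E[X])² = 28.393 − 16.769 = 11.6239.

11.6239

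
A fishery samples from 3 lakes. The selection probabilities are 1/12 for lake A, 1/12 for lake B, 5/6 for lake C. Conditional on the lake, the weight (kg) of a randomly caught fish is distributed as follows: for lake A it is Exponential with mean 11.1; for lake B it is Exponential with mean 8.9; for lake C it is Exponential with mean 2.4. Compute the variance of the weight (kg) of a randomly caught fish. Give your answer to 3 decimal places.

Per component, A: μ=11.1, E[X²]=246.42; B: μ=8.9, E[X²]=158.42; C: μ=2.4, E[X²]=11.52.
E[X] = 0.0833333·11.1 + 0.0833333·8.9 + 0.833333·2.4 = 3.66667.
E[X²] = 0.0833333·246.42 + 0.0833333·158.42 + 0.833333·11.52 = 43.3367.
Var(X) = E[X²] − (E[X])² = 43.3367 − 13.4444 = 29.8922.

29.892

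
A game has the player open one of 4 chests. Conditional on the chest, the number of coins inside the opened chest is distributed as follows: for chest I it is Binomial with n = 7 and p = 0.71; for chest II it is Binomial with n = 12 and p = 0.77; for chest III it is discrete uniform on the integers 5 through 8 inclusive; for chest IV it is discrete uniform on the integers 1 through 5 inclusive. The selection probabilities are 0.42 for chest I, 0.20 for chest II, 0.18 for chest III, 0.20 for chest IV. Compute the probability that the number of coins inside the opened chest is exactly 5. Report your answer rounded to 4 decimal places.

0.2203

Conditional on each chest, P(X = 5): I: 0.318645; II: 0.00729917; III: 0.25; IV: 0.2.
By total probability, P(X = 5) = 0.42·0.318645 + 0.2·0.00729917 + 0.18·0.25 + 0.2·0.2 = 0.220291.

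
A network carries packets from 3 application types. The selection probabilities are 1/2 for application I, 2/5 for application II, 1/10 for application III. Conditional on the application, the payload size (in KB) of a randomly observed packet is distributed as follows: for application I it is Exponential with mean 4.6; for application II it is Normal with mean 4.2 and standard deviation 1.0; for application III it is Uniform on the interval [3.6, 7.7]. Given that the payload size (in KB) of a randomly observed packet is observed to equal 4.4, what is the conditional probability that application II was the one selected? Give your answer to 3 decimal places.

0.703

Likelihoods f(4.4 | ·): I: 0.0835276; II: 0.391043; III: 0.243902.
Posterior ∝ prior × likelihood. Numerator for II: 0.4·0.391043 = 0.156417.
Normalizing constant: 0.5·0.0835276 + 0.4·0.391043 + 0.1·0.243902 = 0.222571.
P(II | observation) = 0.156417 / 0.222571 = 0.702773.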